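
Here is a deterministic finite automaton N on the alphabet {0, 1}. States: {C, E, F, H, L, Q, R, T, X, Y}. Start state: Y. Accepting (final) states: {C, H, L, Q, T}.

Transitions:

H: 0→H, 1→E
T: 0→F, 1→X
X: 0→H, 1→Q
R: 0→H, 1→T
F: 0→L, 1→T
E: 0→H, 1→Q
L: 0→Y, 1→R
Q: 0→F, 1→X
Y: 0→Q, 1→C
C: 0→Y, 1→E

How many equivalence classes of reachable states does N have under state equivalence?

4

Every state is reachable, so we keep all 10.
Initial partition by acceptance: {C,H,L,Q,T} | {E,F,R,X,Y}.
Refine {C,H,L,Q,T} on symbol 0: members go to different blocks, giving {C,L,Q,T} and {H}.
On input 0, block {E,F,R,X,Y} splits into {E,R,X} and {F,Y}.
Stable partition: {C,L,Q,T} | {E,R,X} | {H} | {F,Y} — 4 equivalence classes.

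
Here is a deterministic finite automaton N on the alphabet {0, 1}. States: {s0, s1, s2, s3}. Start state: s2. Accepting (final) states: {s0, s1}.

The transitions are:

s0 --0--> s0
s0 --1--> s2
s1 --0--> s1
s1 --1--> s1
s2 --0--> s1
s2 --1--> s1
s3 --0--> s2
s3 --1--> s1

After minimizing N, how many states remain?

Reachable states from the start: {s1,s2}. Unreachable: {s0,s3} — drop them.
Start with accepting vs non-accepting: {s1} | {s2}.
Stable partition: {s1} | {s2} — 2 equivalence classes.

2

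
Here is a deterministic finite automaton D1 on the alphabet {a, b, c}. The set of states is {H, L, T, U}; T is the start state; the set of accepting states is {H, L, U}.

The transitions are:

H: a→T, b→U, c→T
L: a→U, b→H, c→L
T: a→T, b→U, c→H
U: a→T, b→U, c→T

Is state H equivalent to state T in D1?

No

States {L} cannot be reached from the start state, so discard them.
Initial partition by acceptance: {H,U} | {T}.
The partition is now stable with 2 blocks: {H,U} | {T}.
H and T end up in different blocks, so they are distinguishable. For instance, the string 'ε' is accepted from only H.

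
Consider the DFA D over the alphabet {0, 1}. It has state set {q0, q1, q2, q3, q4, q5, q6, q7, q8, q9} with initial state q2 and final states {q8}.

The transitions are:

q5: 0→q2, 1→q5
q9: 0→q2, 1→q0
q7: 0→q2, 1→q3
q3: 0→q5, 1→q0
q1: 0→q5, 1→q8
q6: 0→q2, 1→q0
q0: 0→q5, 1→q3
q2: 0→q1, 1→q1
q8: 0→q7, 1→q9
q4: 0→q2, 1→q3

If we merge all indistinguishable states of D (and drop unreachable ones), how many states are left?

Reachable states from the start: {q0,q1,q2,q3,q5,q7,q8,q9}. Unreachable: {q4,q6} — drop them.
Initial partition by acceptance: {q8} | {q0,q1,q2,q3,q5,q7,q9}.
On input 1, block {q0,q1,q2,q3,q5,q7,q9} splits into {q0,q2,q3,q5,q7,q9} and {q1}.
On input 0, block {q0,q2,q3,q5,q7,q9} splits into {q0,q3,q5,q7,q9} and {q2}.
On input 0, block {q0,q3,q5,q7,q9} splits into {q5,q7,q9} and {q0,q3}.
Refine {q5,q7,q9} on symbol 1: members go to different blocks, giving {q7,q9} and {q5}.
Stable partition: {q8} | {q7,q9} | {q1} | {q2} | {q0,q3} | {q5} — 6 equivalence classes.

6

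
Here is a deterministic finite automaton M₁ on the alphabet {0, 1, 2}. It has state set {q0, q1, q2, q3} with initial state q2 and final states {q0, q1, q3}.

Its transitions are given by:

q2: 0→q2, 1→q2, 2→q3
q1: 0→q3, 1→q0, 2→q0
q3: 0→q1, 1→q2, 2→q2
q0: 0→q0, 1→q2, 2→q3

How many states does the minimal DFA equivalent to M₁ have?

4

All states are reachable from the start state.
P0 = {q0,q1,q3} | {q2}.
Split {q0,q1,q3} by δ(·,1) → {q0,q3} and {q1}.
Refine {q0,q3} on symbol 0: members go to different blocks, giving {q0} and {q3}.
Stable partition: {q0} | {q2} | {q1} | {q3} — 4 equivalence classes.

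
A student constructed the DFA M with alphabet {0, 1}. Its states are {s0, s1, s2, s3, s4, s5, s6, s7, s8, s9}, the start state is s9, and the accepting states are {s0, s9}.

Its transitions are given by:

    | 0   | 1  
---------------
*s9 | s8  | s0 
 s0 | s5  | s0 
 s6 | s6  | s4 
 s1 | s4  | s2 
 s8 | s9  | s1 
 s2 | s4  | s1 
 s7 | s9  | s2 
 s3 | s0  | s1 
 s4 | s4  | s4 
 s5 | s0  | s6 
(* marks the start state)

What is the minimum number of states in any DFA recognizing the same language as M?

3

States {s3,s7} cannot be reached from the start state, so discard them.
Initial partition by acceptance: {s0,s9} | {s1,s2,s4,s5,s6,s8}.
On input 0, block {s1,s2,s4,s5,s6,s8} splits into {s1,s2,s4,s6} and {s5,s8}.
No further refinement is possible. Final partition (3 blocks): {s0,s9} | {s1,s2,s4,s6} | {s5,s8}.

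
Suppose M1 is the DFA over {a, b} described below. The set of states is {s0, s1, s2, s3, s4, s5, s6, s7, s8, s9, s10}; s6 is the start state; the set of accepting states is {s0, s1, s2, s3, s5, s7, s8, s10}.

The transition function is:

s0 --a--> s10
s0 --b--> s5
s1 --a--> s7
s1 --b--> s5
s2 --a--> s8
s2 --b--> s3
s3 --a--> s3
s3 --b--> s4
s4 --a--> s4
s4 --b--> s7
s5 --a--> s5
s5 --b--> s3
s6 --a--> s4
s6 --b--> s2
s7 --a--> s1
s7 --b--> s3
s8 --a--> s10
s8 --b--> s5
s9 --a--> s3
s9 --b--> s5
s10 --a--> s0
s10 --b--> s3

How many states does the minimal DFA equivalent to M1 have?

First remove the unreachable states {s9}; 10 states remain.
Start with accepting vs non-accepting: {s0,s1,s2,s3,s5,s7,s8,s10} | {s4,s6}.
Split {s0,s1,s2,s3,s5,s7,s8,s10} by δ(·,b) → {s0,s1,s2,s5,s7,s8,s10} and {s3}.
On input b, block {s0,s1,s2,s5,s7,s8,s10} splits into {s2,s5,s7,s10} and {s0,s1,s8}.
Split {s2,s5,s7,s10} by δ(·,a) → {s2,s7,s10} and {s5}.
The partition is now stable with 5 blocks: {s2,s7,s10} | {s4,s6} | {s3} | {s0,s1,s8} | {s5}.

5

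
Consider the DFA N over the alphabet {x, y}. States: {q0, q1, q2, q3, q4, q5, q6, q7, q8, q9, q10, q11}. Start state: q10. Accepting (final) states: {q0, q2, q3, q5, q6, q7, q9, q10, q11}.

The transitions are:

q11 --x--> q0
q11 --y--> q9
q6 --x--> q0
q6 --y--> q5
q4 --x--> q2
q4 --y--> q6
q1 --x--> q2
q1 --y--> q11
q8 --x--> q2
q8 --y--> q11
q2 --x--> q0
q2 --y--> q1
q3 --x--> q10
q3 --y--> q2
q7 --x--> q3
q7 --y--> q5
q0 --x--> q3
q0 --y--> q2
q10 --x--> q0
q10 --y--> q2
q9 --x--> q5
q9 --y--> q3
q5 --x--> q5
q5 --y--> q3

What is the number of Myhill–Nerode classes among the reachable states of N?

5

First remove the unreachable states {q4,q6,q7,q8}; 8 states remain.
Initial partition by acceptance: {q0,q2,q3,q5,q9,q10,q11} | {q1}.
Refine {q0,q2,q3,q5,q9,q10,q11} on symbol y: members go to different blocks, giving {q0,q3,q5,q9,q10,q11} and {q2}.
Split {q0,q3,q5,q9,q10,q11} by δ(·,y) → {q0,q3,q10} and {q5,q9,q11}.
Refine {q5,q9,q11} on symbol x: members go to different blocks, giving {q5,q9} and {q11}.
No further refinement is possible. Final partition (5 blocks): {q0,q3,q10} | {q1} | {q2} | {q5,q9} | {q11}.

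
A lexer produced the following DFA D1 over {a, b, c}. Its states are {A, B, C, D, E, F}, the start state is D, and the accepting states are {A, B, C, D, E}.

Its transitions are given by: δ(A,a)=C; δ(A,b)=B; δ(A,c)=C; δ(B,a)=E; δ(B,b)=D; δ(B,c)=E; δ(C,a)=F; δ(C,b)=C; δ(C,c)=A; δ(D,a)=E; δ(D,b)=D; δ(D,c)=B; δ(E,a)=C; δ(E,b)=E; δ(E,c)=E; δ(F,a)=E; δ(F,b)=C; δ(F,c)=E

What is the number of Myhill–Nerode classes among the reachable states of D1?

6

All states are reachable from the start state.
P0 = {A,B,C,D,E} | {F}.
Split {A,B,C,D,E} by δ(·,a) → {A,B,D,E} and {C}.
Split {A,B,D,E} by δ(·,a) → {A,E} and {B,D}.
Refine {A,E} on symbol b: members go to different blocks, giving {A} and {E}.
Split {B,D} by δ(·,c) → {B} and {D}.
No further refinement is possible. Final partition (6 blocks): {A} | {F} | {C} | {B} | {E} | {D}.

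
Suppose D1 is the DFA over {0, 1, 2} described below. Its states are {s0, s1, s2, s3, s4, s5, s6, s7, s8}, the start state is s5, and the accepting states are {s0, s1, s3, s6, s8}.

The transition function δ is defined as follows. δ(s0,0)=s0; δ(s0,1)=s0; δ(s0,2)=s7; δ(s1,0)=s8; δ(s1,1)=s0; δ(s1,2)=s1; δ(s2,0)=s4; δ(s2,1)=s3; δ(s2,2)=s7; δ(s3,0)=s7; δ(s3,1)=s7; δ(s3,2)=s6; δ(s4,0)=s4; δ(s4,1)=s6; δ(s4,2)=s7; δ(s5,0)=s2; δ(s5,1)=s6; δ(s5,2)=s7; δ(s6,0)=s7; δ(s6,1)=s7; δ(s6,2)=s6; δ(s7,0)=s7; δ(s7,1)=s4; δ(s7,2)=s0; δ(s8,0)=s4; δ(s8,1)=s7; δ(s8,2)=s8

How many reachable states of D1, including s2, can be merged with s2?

States {s1,s8} cannot be reached from the start state, so discard them.
P0 = {s0,s3,s6} | {s2,s4,s5,s7}.
Refine {s0,s3,s6} on symbol 0: members go to different blocks, giving {s3,s6} and {s0}.
Split {s2,s4,s5,s7} by δ(·,1) → {s2,s4,s5} and {s7}.
Stable partition: {s3,s6} | {s2,s4,s5} | {s0} | {s7} — 4 equivalence classes.
The equivalence class containing s2 is {s2,s4,s5}, of size 3.

3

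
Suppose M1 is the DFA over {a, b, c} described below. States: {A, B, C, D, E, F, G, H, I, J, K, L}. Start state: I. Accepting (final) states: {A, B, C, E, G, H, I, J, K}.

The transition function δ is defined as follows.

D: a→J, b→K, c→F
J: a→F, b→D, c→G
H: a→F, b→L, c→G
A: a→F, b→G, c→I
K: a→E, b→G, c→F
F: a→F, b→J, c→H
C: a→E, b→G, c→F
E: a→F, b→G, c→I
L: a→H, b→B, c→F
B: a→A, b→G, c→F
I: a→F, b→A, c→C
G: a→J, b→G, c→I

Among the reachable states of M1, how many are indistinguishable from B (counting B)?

3

All states are reachable from the start state.
Initial partition by acceptance: {A,B,C,E,G,H,I,J,K} | {D,F,L}.
On input a, block {A,B,C,E,G,H,I,J,K} splits into {A,E,H,I,J} and {B,C,G,K}.
On input b, block {A,E,H,I,J} splits into {A,E} and {H,J} and {I}.
On input a, block {D,F,L} splits into {D,L} and {F}.
Split {B,C,G,K} by δ(·,a) → {B,C,K} and {G}.
Stable partition: {A,E} | {D,L} | {B,C,K} | {H,J} | {I} | {F} | {G} — 7 equivalence classes.
State B belongs to the block {B,C,K}, which has 3 states.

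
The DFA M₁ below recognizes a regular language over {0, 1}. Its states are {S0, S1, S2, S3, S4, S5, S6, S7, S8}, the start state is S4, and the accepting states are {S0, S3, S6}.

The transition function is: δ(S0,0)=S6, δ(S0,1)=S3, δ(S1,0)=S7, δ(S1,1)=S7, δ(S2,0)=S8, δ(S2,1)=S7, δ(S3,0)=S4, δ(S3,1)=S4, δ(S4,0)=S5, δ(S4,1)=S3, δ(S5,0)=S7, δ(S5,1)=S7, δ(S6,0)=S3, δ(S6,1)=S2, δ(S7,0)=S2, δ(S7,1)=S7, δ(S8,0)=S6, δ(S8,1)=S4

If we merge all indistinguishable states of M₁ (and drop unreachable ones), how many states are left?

7

Reachable states from the start: {S2,S3,S4,S5,S6,S7,S8}. Unreachable: {S0,S1} — drop them.
P0 = {S3,S6} | {S2,S4,S5,S7,S8}.
On input 0, block {S3,S6} splits into {S3} and {S6}.
Refine {S2,S4,S5,S7,S8} on symbol 0: members go to different blocks, giving {S2,S4,S5,S7} and {S8}.
On input 0, block {S2,S4,S5,S7} splits into {S4,S5,S7} and {S2}.
Refine {S4,S5,S7} on symbol 0: members go to different blocks, giving {S4,S5} and {S7}.
Split {S4,S5} by δ(·,0) → {S4} and {S5}.
No further refinement is possible. Final partition (7 blocks): {S3} | {S4} | {S6} | {S8} | {S2} | {S7} | {S5}.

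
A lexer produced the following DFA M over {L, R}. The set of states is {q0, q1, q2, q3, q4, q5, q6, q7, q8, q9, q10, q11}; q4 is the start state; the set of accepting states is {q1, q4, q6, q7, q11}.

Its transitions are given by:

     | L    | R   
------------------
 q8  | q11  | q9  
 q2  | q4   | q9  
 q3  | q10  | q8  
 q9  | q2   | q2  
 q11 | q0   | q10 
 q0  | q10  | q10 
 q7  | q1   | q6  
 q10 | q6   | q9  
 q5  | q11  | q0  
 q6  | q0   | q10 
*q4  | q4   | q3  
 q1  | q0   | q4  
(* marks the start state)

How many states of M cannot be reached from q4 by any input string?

3

Starting at q4 and following transitions, the reachable set is {q0, q2, q3, q4, q6, q8, q9, q10, q11}. That leaves q1, q5, q7 unreachable — 3 in total.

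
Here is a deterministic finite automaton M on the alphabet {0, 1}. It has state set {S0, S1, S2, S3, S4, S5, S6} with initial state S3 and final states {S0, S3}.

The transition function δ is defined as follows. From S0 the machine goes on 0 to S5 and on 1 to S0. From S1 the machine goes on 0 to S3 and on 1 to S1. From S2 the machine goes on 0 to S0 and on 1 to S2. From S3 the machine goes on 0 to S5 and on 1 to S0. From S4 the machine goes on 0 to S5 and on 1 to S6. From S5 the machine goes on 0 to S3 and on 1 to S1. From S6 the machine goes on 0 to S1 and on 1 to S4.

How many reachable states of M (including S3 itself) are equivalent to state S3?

States {S2,S4,S6} cannot be reached from the start state, so discard them.
Initial partition by acceptance: {S0,S3} | {S1,S5}.
No further refinement is possible. Final partition (2 blocks): {S0,S3} | {S1,S5}.
The equivalence class containing S3 is {S0,S3}, of size 2.

2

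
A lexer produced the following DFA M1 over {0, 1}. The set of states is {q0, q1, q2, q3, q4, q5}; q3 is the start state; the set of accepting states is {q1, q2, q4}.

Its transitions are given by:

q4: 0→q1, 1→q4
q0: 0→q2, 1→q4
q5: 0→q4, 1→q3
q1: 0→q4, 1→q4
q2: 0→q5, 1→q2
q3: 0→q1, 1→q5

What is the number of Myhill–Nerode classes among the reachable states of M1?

2

First remove the unreachable states {q0,q2}; 4 states remain.
Initial partition by acceptance: {q1,q4} | {q3,q5}.
No further refinement is possible. Final partition (2 blocks): {q1,q4} | {q3,q5}.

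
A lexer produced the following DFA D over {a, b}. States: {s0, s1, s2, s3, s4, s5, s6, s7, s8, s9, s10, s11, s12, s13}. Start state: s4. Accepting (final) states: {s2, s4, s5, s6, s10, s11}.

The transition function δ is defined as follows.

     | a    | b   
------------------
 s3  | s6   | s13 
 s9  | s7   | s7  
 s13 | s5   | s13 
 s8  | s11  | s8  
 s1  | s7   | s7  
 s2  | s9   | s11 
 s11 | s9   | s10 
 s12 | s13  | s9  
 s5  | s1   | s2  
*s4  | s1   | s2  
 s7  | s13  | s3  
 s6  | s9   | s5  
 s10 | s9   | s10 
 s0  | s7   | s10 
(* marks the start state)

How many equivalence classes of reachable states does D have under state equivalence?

4

States {s0,s8,s12} cannot be reached from the start state, so discard them.
P0 = {s2,s4,s5,s6,s10,s11} | {s1,s3,s7,s9,s13}.
Split {s1,s3,s7,s9,s13} by δ(·,a) → {s1,s7,s9} and {s3,s13}.
Split {s1,s7,s9} by δ(·,a) → {s1,s9} and {s7}.
Stable partition: {s2,s4,s5,s6,s10,s11} | {s1,s9} | {s3,s13} | {s7} — 4 equivalence classes.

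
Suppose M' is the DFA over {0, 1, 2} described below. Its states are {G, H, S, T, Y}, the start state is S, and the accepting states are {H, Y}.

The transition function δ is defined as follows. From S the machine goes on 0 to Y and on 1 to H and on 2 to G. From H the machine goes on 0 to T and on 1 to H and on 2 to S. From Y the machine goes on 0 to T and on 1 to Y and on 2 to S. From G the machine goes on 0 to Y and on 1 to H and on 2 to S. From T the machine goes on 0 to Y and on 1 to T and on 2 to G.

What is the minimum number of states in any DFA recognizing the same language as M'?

3

All states are reachable from the start state.
P0 = {H,Y} | {G,S,T}.
Split {G,S,T} by δ(·,1) → {G,S} and {T}.
Stable partition: {H,Y} | {G,S} | {T} — 3 equivalence classes.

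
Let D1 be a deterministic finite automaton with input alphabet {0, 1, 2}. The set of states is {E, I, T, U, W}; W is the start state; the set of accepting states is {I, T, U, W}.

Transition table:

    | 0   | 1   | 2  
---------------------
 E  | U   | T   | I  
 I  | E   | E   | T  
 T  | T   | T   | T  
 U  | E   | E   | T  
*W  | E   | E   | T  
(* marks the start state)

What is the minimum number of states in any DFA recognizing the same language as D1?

All states are reachable from the start state.
Initial partition by acceptance: {I,T,U,W} | {E}.
On input 0, block {I,T,U,W} splits into {I,U,W} and {T}.
No further refinement is possible. Final partition (3 blocks): {I,U,W} | {E} | {T}.

3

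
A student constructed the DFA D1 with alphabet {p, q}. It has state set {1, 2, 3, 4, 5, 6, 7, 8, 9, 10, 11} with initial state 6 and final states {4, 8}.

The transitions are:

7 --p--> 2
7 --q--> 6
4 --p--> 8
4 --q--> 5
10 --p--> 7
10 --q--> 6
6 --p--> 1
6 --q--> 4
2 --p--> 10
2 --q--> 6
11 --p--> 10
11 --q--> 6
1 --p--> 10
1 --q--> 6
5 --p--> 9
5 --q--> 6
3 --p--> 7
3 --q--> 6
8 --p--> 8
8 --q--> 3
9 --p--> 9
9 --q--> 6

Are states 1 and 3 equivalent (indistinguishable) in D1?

Yes

Reachable states from the start: {1,2,3,4,5,6,7,8,9,10}. Unreachable: {11} — drop them.
P0 = {4,8} | {1,2,3,5,6,7,9,10}.
On input q, block {1,2,3,5,6,7,9,10} splits into {1,2,3,5,7,9,10} and {6}.
Stable partition: {4,8} | {1,2,3,5,7,9,10} | {6} — 3 equivalence classes.
1 and 3 lie in the same block of the stable partition, so they are equivalent — no string distinguishes them.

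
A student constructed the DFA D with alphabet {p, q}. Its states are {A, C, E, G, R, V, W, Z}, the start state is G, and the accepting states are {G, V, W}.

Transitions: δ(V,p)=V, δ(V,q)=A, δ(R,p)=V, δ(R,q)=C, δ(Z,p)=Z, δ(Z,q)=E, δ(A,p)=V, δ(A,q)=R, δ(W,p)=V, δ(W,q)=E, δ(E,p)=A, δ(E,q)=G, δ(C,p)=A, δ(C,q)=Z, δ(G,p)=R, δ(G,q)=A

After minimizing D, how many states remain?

7

States {W} cannot be reached from the start state, so discard them.
Start with accepting vs non-accepting: {G,V} | {A,C,E,R,Z}.
Split {G,V} by δ(·,p) → {V} and {G}.
Refine {A,C,E,R,Z} on symbol p: members go to different blocks, giving {C,E,Z} and {A,R}.
Refine {C,E,Z} on symbol p: members go to different blocks, giving {C,E} and {Z}.
Split {C,E} by δ(·,q) → {E} and {C}.
Refine {A,R} on symbol q: members go to different blocks, giving {R} and {A}.
No further refinement is possible. Final partition (7 blocks): {V} | {E} | {G} | {R} | {Z} | {C} | {A}.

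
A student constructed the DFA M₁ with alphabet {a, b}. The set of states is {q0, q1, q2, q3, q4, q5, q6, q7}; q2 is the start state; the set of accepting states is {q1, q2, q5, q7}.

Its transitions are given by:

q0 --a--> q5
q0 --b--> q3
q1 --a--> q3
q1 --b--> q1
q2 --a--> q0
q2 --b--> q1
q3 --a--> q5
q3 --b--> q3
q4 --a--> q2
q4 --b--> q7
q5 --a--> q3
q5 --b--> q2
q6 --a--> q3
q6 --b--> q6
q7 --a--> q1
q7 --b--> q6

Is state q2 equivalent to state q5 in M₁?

Reachable states from the start: {q0,q1,q2,q3,q5}. Unreachable: {q4,q6,q7} — drop them.
P0 = {q1,q2,q5} | {q0,q3}.
The partition is now stable with 2 blocks: {q1,q2,q5} | {q0,q3}.
q2 and q5 lie in the same block of the stable partition, so they are equivalent — no string distinguishes them.

Yes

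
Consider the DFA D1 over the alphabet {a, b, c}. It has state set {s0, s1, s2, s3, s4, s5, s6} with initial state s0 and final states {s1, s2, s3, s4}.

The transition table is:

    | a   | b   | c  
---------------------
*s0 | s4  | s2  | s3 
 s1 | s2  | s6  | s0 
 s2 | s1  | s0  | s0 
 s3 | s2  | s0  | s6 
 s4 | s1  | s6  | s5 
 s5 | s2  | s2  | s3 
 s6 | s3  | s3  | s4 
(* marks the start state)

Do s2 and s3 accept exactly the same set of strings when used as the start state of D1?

Start with accepting vs non-accepting: {s1,s2,s3,s4} | {s0,s5,s6}.
No further refinement is possible. Final partition (2 blocks): {s1,s2,s3,s4} | {s0,s5,s6}.
s2 and s3 lie in the same block of the stable partition, so they are equivalent — no string distinguishes them.

Yes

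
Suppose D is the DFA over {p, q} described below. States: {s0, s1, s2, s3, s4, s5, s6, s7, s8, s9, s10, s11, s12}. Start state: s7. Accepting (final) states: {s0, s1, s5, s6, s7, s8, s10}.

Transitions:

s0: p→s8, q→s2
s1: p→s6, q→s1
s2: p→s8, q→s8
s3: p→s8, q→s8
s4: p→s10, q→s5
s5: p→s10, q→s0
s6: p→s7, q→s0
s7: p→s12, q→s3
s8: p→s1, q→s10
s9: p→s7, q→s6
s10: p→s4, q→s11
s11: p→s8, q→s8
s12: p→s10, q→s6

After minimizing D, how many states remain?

7

First remove the unreachable states {s9}; 12 states remain.
Start with accepting vs non-accepting: {s0,s1,s5,s6,s7,s8,s10} | {s2,s3,s4,s11,s12}.
Split {s0,s1,s5,s6,s7,s8,s10} by δ(·,p) → {s0,s1,s5,s6,s8} and {s7,s10}.
Refine {s0,s1,s5,s6,s8} on symbol p: members go to different blocks, giving {s0,s1,s8} and {s5,s6}.
Refine {s0,s1,s8} on symbol p: members go to different blocks, giving {s0,s8} and {s1}.
Split {s0,s8} by δ(·,p) → {s0} and {s8}.
On input p, block {s2,s3,s4,s11,s12} splits into {s2,s3,s11} and {s4,s12}.
The partition is now stable with 7 blocks: {s0} | {s2,s3,s11} | {s7,s10} | {s5,s6} | {s1} | {s8} | {s4,s12}.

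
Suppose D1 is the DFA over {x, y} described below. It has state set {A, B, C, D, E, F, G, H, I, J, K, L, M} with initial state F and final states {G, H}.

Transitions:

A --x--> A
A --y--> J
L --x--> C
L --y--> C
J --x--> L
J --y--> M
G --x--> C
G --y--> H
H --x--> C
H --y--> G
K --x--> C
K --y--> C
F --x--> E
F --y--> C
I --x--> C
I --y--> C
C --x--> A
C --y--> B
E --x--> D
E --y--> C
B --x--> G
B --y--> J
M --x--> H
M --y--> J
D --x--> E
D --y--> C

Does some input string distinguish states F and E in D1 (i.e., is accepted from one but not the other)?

No

Reachable states from the start: {A,B,C,D,E,F,G,H,J,L,M}. Unreachable: {I,K} — drop them.
Start with accepting vs non-accepting: {G,H} | {A,B,C,D,E,F,J,L,M}.
Split {A,B,C,D,E,F,J,L,M} by δ(·,x) → {A,C,D,E,F,J,L} and {B,M}.
On input y, block {A,C,D,E,F,J,L} splits into {A,D,E,F,L} and {C,J}.
Refine {A,D,E,F,L} on symbol x: members go to different blocks, giving {A,D,E,F} and {L}.
Refine {C,J} on symbol x: members go to different blocks, giving {C} and {J}.
Refine {A,D,E,F} on symbol y: members go to different blocks, giving {D,E,F} and {A}.
The partition is now stable with 7 blocks: {G,H} | {D,E,F} | {B,M} | {C} | {L} | {J} | {A}.
F and E lie in the same block of the stable partition, so they are equivalent — no string distinguishes them.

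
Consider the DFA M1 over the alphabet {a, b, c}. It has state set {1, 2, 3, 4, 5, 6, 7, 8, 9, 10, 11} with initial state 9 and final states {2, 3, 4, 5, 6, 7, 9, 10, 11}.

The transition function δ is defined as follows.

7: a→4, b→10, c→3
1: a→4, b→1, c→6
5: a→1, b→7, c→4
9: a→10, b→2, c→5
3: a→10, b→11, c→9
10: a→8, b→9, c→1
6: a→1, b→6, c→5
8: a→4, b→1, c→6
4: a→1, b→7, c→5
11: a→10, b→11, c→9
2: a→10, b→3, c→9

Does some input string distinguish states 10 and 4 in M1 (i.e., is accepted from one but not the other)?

Yes

All states are reachable from the start state.
Start with accepting vs non-accepting: {2,3,4,5,6,7,9,10,11} | {1,8}.
Refine {2,3,4,5,6,7,9,10,11} on symbol a: members go to different blocks, giving {2,3,7,9,11} and {4,5,6,10}.
Refine {2,3,7,9,11} on symbol b: members go to different blocks, giving {2,3,9,11} and {7}.
Split {2,3,9,11} by δ(·,c) → {2,3,11} and {9}.
Split {4,5,6,10} by δ(·,b) → {4,5} and {6} and {10}.
No further refinement is possible. Final partition (7 blocks): {2,3,11} | {1,8} | {4,5} | {7} | {9} | {6} | {10}.
10 and 4 end up in different blocks, so they are distinguishable. For instance, the string 'c' is accepted from only 4.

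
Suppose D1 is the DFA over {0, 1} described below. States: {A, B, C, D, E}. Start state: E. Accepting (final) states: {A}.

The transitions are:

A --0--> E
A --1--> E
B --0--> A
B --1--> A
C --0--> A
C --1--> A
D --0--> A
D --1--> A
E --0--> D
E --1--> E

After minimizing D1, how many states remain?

States {B,C} cannot be reached from the start state, so discard them.
P0 = {A} | {D,E}.
Split {D,E} by δ(·,0) → {D} and {E}.
The partition is now stable with 3 blocks: {A} | {D} | {E}.

3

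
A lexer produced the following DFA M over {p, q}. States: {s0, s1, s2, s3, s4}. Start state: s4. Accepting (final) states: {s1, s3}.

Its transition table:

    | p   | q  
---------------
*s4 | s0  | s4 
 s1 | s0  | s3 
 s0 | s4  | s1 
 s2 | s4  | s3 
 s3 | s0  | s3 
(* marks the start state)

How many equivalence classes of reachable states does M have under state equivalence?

3

Reachable states from the start: {s0,s1,s3,s4}. Unreachable: {s2} — drop them.
Initial partition by acceptance: {s1,s3} | {s0,s4}.
On input q, block {s0,s4} splits into {s0} and {s4}.
No further refinement is possible. Final partition (3 blocks): {s1,s3} | {s0} | {s4}.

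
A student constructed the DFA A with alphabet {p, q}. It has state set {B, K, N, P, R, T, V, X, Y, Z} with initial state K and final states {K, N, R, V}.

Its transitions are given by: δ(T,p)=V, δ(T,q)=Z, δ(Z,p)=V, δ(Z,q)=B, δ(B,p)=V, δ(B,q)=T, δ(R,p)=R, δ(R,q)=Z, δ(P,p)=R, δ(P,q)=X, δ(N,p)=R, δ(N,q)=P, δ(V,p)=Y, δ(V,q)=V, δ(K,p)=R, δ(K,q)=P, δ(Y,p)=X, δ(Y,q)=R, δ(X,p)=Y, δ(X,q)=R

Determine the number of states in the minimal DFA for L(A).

Reachable states from the start: {B,K,P,R,T,V,X,Y,Z}. Unreachable: {N} — drop them.
P0 = {K,R,V} | {B,P,T,X,Y,Z}.
On input p, block {K,R,V} splits into {K,R} and {V}.
Split {B,P,T,X,Y,Z} by δ(·,p) → {B,T,Z} and {X,Y} and {P}.
On input q, block {K,R} splits into {R} and {K}.
Stable partition: {R} | {B,T,Z} | {V} | {X,Y} | {P} | {K} — 6 equivalence classes.

6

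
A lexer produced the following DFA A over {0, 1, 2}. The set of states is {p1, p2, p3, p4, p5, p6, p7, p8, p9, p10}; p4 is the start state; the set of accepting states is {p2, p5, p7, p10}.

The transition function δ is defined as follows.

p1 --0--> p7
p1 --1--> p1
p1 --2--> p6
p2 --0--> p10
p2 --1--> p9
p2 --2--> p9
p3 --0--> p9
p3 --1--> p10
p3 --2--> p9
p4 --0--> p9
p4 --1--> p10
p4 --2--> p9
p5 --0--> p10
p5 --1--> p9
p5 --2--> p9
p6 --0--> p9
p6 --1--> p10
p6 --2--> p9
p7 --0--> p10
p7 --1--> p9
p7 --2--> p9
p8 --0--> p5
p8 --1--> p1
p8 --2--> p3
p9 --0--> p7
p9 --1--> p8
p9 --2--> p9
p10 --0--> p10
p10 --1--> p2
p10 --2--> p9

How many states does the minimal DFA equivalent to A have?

Start with accepting vs non-accepting: {p2,p5,p7,p10} | {p1,p3,p4,p6,p8,p9}.
Refine {p2,p5,p7,p10} on symbol 1: members go to different blocks, giving {p2,p5,p7} and {p10}.
Split {p1,p3,p4,p6,p8,p9} by δ(·,0) → {p1,p8,p9} and {p3,p4,p6}.
On input 2, block {p1,p8,p9} splits into {p1,p8} and {p9}.
Stable partition: {p2,p5,p7} | {p1,p8} | {p10} | {p3,p4,p6} | {p9} — 5 equivalence classes.

5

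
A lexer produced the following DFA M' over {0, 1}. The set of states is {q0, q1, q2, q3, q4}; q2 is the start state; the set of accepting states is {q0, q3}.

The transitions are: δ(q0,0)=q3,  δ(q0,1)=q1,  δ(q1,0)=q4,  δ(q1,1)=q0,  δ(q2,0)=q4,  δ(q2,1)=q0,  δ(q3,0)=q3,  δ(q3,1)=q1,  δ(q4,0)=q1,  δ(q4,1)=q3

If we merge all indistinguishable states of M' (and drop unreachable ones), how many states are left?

P0 = {q0,q3} | {q1,q2,q4}.
Stable partition: {q0,q3} | {q1,q2,q4} — 2 equivalence classes.

2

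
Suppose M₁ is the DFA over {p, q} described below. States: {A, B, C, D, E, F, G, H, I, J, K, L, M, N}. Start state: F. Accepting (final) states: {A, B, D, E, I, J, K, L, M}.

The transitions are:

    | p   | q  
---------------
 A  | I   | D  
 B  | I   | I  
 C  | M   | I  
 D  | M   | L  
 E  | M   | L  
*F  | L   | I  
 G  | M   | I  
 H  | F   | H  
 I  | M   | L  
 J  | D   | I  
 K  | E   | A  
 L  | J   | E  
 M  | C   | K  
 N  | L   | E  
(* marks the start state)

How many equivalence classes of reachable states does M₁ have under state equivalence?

States {B,G,H,N} cannot be reached from the start state, so discard them.
Initial partition by acceptance: {A,D,E,I,J,K,L,M} | {C,F}.
On input p, block {A,D,E,I,J,K,L,M} splits into {A,D,E,I,J,K,L} and {M}.
On input p, block {A,D,E,I,J,K,L} splits into {A,J,K,L} and {D,E,I}.
Refine {A,J,K,L} on symbol p: members go to different blocks, giving {A,J,K} and {L}.
On input q, block {A,J,K} splits into {A,J} and {K}.
Refine {C,F} on symbol p: members go to different blocks, giving {C} and {F}.
The partition is now stable with 7 blocks: {A,J} | {C} | {M} | {D,E,I} | {L} | {K} | {F}.

7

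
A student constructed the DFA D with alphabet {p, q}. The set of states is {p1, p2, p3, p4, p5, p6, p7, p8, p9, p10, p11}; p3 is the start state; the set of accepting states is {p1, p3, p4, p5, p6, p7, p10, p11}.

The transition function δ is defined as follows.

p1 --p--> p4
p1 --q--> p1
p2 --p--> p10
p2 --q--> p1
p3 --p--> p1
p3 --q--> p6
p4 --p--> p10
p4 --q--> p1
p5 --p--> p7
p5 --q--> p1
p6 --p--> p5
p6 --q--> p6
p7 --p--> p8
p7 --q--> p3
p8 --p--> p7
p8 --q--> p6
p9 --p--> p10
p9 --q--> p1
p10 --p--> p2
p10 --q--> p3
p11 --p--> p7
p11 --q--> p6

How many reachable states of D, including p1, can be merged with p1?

2

First remove the unreachable states {p9,p11}; 9 states remain.
P0 = {p1,p3,p4,p5,p6,p7,p10} | {p2,p8}.
On input p, block {p1,p3,p4,p5,p6,p7,p10} splits into {p1,p3,p4,p5,p6} and {p7,p10}.
On input p, block {p1,p3,p4,p5,p6} splits into {p1,p3,p6} and {p4,p5}.
Refine {p1,p3,p6} on symbol p: members go to different blocks, giving {p1,p6} and {p3}.
The partition is now stable with 5 blocks: {p1,p6} | {p2,p8} | {p7,p10} | {p4,p5} | {p3}.
The equivalence class containing p1 is {p1,p6}, of size 2.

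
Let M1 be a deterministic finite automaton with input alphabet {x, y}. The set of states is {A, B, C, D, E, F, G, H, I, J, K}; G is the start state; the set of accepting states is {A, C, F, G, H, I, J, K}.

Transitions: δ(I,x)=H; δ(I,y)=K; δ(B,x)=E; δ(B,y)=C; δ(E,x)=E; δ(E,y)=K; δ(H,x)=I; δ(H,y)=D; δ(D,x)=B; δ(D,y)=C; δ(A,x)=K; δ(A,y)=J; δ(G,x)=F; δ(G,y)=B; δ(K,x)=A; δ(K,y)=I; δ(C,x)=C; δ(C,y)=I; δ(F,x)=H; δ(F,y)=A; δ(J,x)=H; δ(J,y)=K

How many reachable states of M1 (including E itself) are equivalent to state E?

P0 = {A,C,F,G,H,I,J,K} | {B,D,E}.
Refine {A,C,F,G,H,I,J,K} on symbol y: members go to different blocks, giving {A,C,F,I,J,K} and {G,H}.
Split {A,C,F,I,J,K} by δ(·,x) → {A,C,K} and {F,I,J}.
The partition is now stable with 4 blocks: {A,C,K} | {B,D,E} | {G,H} | {F,I,J}.
The equivalence class containing E is {B,D,E}, of size 3.

3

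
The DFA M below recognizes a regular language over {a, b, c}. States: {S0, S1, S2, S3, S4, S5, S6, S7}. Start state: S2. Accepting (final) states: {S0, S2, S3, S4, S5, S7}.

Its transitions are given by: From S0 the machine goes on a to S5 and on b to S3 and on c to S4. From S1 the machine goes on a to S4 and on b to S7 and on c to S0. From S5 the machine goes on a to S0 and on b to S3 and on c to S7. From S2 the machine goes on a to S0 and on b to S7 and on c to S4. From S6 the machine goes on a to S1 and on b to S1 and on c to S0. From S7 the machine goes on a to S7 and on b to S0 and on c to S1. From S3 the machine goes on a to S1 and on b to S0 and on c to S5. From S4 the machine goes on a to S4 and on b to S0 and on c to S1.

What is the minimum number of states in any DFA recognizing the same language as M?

5

First remove the unreachable states {S6}; 7 states remain.
P0 = {S0,S2,S3,S4,S5,S7} | {S1}.
On input a, block {S0,S2,S3,S4,S5,S7} splits into {S0,S2,S4,S5,S7} and {S3}.
On input b, block {S0,S2,S4,S5,S7} splits into {S2,S4,S7} and {S0,S5}.
Split {S2,S4,S7} by δ(·,a) → {S4,S7} and {S2}.
Stable partition: {S4,S7} | {S1} | {S3} | {S0,S5} | {S2} — 5 equivalence classes.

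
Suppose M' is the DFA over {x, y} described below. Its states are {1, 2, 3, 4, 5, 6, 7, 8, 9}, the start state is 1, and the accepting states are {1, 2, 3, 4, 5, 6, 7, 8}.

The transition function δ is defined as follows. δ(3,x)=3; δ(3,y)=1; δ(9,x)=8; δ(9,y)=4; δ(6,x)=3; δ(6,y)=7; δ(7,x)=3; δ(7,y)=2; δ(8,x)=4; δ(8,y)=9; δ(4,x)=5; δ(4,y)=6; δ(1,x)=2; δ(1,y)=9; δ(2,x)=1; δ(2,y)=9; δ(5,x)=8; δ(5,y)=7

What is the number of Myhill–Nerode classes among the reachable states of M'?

7

Initial partition by acceptance: {1,2,3,4,5,6,7,8} | {9}.
Split {1,2,3,4,5,6,7,8} by δ(·,y) → {3,4,5,6,7} and {1,2,8}.
Refine {3,4,5,6,7} on symbol x: members go to different blocks, giving {3,4,6,7} and {5}.
On input x, block {3,4,6,7} splits into {3,6,7} and {4}.
Refine {3,6,7} on symbol y: members go to different blocks, giving {3,7} and {6}.
Split {1,2,8} by δ(·,x) → {1,2} and {8}.
The partition is now stable with 7 blocks: {3,7} | {9} | {1,2} | {5} | {4} | {6} | {8}.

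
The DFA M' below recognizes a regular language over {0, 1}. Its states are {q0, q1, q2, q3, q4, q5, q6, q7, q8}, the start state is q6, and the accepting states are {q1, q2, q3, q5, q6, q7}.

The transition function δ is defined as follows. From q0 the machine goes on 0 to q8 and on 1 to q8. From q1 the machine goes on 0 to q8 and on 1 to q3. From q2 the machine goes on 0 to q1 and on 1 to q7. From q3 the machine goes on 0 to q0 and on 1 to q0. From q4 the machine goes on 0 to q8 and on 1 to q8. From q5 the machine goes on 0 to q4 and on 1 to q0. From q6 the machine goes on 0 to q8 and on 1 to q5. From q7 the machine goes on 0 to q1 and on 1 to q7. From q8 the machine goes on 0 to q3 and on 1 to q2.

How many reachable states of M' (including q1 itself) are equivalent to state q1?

Every state is reachable, so we keep all 9.
Start with accepting vs non-accepting: {q1,q2,q3,q5,q6,q7} | {q0,q4,q8}.
Refine {q1,q2,q3,q5,q6,q7} on symbol 0: members go to different blocks, giving {q1,q3,q5,q6} and {q2,q7}.
Refine {q1,q3,q5,q6} on symbol 1: members go to different blocks, giving {q1,q6} and {q3,q5}.
Split {q0,q4,q8} by δ(·,0) → {q0,q4} and {q8}.
No further refinement is possible. Final partition (5 blocks): {q1,q6} | {q0,q4} | {q2,q7} | {q3,q5} | {q8}.
State q1 belongs to the block {q1,q6}, which has 2 states.

2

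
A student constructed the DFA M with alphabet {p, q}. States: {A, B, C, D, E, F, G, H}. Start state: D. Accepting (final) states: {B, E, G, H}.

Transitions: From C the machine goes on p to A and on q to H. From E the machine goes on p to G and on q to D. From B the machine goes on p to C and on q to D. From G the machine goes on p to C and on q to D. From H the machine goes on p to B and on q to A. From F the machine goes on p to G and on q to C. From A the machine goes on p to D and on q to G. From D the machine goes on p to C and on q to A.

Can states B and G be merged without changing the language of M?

Yes

Reachable states from the start: {A,B,C,D,G,H}. Unreachable: {E,F} — drop them.
P0 = {B,G,H} | {A,C,D}.
Split {B,G,H} by δ(·,p) → {B,G} and {H}.
On input q, block {A,C,D} splits into {A} and {C} and {D}.
The partition is now stable with 5 blocks: {B,G} | {A} | {H} | {C} | {D}.
B and G lie in the same block of the stable partition, so they are equivalent — no string distinguishes them.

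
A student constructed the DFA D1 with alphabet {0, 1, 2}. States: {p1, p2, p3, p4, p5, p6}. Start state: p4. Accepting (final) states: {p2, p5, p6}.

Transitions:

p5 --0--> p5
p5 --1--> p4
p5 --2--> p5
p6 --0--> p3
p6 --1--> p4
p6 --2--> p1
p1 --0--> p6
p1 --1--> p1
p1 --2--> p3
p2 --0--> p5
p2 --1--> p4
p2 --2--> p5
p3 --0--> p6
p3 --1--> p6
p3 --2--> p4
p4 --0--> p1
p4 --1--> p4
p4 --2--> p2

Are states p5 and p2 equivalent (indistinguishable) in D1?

Yes

All states are reachable from the start state.
Initial partition by acceptance: {p2,p5,p6} | {p1,p3,p4}.
On input 0, block {p2,p5,p6} splits into {p2,p5} and {p6}.
On input 0, block {p1,p3,p4} splits into {p1,p3} and {p4}.
Refine {p1,p3} on symbol 1: members go to different blocks, giving {p1} and {p3}.
No further refinement is possible. Final partition (5 blocks): {p2,p5} | {p1} | {p6} | {p4} | {p3}.
p5 and p2 lie in the same block of the stable partition, so they are equivalent — no string distinguishes them.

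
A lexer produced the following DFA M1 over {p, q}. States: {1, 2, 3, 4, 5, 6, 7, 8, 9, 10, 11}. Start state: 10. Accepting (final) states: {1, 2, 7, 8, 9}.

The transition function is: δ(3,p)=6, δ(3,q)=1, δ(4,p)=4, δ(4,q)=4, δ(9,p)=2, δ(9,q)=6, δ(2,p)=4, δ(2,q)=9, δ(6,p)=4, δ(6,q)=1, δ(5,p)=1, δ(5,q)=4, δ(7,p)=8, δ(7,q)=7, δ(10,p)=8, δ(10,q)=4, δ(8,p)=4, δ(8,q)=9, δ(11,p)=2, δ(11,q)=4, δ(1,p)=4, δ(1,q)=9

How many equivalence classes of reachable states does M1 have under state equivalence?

First remove the unreachable states {3,5,7,11}; 7 states remain.
Initial partition by acceptance: {1,2,8,9} | {4,6,10}.
Split {1,2,8,9} by δ(·,p) → {1,2,8} and {9}.
Split {4,6,10} by δ(·,p) → {4,6} and {10}.
On input q, block {4,6} splits into {4} and {6}.
No further refinement is possible. Final partition (5 blocks): {1,2,8} | {4} | {9} | {10} | {6}.

5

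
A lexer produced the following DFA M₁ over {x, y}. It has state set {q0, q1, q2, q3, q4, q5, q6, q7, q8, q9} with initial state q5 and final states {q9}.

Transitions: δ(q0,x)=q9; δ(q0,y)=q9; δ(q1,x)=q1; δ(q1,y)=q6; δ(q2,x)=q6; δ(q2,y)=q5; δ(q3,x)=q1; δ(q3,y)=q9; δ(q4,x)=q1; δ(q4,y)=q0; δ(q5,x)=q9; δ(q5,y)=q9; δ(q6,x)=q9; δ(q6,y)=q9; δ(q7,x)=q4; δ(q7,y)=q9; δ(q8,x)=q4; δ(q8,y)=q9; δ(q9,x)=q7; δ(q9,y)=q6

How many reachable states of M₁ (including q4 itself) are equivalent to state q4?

First remove the unreachable states {q2,q3,q8}; 7 states remain.
Start with accepting vs non-accepting: {q9} | {q0,q1,q4,q5,q6,q7}.
Refine {q0,q1,q4,q5,q6,q7} on symbol x: members go to different blocks, giving {q0,q5,q6} and {q1,q4,q7}.
Refine {q1,q4,q7} on symbol y: members go to different blocks, giving {q1,q4} and {q7}.
Stable partition: {q9} | {q0,q5,q6} | {q1,q4} | {q7} — 4 equivalence classes.
State q4 belongs to the block {q1,q4}, which has 2 states.

2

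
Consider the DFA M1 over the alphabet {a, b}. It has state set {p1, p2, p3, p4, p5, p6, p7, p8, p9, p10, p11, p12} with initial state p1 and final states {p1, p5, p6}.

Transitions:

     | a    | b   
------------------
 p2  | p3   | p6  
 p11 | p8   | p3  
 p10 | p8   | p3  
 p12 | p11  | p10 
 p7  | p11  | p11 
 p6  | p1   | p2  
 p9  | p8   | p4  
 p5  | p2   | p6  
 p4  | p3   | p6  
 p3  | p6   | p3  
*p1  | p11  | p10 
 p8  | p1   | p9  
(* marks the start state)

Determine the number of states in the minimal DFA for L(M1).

7

Reachable states from the start: {p1,p2,p3,p4,p6,p8,p9,p10,p11}. Unreachable: {p5,p7,p12} — drop them.
P0 = {p1,p6} | {p2,p3,p4,p8,p9,p10,p11}.
Split {p1,p6} by δ(·,a) → {p1} and {p6}.
On input a, block {p2,p3,p4,p8,p9,p10,p11} splits into {p2,p4,p9,p10,p11} and {p3} and {p8}.
Refine {p2,p4,p9,p10,p11} on symbol a: members go to different blocks, giving {p9,p10,p11} and {p2,p4}.
Split {p9,p10,p11} by δ(·,b) → {p10,p11} and {p9}.
No further refinement is possible. Final partition (7 blocks): {p1} | {p10,p11} | {p6} | {p3} | {p8} | {p2,p4} | {p9}.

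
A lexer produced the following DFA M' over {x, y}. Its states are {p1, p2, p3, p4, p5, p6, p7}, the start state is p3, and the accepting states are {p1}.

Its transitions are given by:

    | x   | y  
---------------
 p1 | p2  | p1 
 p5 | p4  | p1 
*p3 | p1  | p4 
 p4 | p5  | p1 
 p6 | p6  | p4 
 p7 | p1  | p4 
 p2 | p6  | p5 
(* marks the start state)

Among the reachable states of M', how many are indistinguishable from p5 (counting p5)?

First remove the unreachable states {p7}; 6 states remain.
Initial partition by acceptance: {p1} | {p2,p3,p4,p5,p6}.
Refine {p2,p3,p4,p5,p6} on symbol x: members go to different blocks, giving {p2,p4,p5,p6} and {p3}.
Split {p2,p4,p5,p6} by δ(·,y) → {p2,p6} and {p4,p5}.
No further refinement is possible. Final partition (4 blocks): {p1} | {p2,p6} | {p3} | {p4,p5}.
The equivalence class containing p5 is {p4,p5}, of size 2.

2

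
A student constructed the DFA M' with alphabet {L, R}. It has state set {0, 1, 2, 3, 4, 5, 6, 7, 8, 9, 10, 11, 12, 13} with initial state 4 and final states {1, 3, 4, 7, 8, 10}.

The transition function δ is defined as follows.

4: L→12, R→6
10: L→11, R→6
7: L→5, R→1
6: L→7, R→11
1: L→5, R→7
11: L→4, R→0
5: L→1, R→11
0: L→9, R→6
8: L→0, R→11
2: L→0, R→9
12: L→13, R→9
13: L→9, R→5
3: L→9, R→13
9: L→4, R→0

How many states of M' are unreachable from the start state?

No path from 4 leads to 2, 3, 8, 10; the other 10 states are all reachable.

4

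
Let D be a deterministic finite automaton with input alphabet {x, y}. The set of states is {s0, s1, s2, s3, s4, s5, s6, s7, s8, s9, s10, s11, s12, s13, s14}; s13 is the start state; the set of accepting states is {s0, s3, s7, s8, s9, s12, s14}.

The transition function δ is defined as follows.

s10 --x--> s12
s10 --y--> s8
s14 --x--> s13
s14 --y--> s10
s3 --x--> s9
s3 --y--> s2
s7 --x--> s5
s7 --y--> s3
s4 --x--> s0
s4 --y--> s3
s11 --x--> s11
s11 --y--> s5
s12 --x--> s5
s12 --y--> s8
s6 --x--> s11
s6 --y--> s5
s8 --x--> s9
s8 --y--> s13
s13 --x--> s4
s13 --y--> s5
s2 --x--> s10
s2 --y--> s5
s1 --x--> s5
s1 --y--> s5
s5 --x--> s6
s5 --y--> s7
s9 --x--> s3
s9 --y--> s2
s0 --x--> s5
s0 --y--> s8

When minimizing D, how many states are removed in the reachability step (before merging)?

2

No path from s13 leads to s1, s14; the other 13 states are all reachable.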